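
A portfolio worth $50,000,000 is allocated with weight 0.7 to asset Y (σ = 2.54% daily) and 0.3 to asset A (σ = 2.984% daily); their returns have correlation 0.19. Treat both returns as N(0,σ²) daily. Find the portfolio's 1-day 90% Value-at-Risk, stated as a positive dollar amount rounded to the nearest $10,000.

$1,370,000

σ_p² = 0.7²·2.54² + 0.3²·2.984² + 2·0.19·0.7·0.3·2.54·2.984 = 4.5675 (%²).
σ_p = √4.5675 = 2.137%.
At 90%, z = 1.282.
VaR = 1.282 × 2.137% = 2.740%; on $50,000,000 that is $1,370,000.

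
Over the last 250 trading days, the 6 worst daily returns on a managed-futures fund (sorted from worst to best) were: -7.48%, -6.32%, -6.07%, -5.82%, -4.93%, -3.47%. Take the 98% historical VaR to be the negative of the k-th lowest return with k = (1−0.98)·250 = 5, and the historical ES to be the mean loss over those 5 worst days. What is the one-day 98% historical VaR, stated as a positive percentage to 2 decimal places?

4.93%

k = 5; the 5th lowest return is -4.93%, so VaR = 4.93%.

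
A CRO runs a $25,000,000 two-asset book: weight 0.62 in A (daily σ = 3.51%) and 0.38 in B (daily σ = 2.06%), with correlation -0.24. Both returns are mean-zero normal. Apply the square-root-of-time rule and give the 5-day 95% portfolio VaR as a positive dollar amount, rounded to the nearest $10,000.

$1,960,000

σ_p = √(0.62²·3.51² + 0.38²·2.06² + 2·-0.24·0.62·0.38·3.51·2.06) = 2.129%.
σ_{5d} = 2.129% × √5 = 4.761%.
z(95%) = 1.645.
VaR = 1.645 × 4.761% = 7.832%; on $25,000,000 that is $1,958,000.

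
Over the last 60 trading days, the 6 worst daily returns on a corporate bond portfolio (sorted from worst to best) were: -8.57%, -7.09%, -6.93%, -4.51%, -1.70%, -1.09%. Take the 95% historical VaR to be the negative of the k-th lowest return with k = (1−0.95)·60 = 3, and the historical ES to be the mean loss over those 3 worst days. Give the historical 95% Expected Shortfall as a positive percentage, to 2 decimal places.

The 3 worst returns sum to -22.59%.
ES = −(-22.59%) / 3 = 7.53%.

7.53%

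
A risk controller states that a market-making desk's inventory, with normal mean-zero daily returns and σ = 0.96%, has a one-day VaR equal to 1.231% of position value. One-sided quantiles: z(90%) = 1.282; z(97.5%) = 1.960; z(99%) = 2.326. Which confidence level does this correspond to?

Implied z = VaR/σ = 1.231 / 0.96 = 1.282.
This matches z(90%) = 1.282.

90%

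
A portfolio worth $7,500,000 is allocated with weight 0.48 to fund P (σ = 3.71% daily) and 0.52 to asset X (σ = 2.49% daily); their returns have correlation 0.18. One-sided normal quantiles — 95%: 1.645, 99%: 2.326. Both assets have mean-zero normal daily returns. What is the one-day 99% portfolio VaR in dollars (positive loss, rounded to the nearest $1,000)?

$416,000

σ_p² = 0.48²·3.71² + 0.52²·2.49² + 2·0.18·0.48·0.52·3.71·2.49 = 5.6778 (%²).
σ_p = √5.6778 = 2.383%.
VaR = 2.326 × 2.383% = 5.543%; on $7,500,000 that is $415,725.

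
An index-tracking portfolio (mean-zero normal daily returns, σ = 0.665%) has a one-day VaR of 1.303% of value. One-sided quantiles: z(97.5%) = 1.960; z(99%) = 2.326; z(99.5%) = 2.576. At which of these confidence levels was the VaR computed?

Implied z = VaR/σ = 1.303 / 0.665 = 1.959.
This matches z(97.5%) = 1.960.

97.5%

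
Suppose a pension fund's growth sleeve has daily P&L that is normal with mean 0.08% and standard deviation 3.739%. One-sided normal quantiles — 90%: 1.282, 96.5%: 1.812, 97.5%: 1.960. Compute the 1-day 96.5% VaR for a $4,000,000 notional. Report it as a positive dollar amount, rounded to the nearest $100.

VaR = −μ + z·σ = −(0.08%) + 1.812 × 3.739% = 6.695%.
On $4,000,000: 0.06695 × $4,000,000 = $267,800.

$267,800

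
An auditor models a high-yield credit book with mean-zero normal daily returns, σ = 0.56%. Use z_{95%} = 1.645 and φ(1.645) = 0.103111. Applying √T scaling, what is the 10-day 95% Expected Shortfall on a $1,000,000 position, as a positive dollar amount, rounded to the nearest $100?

$36,500

σ_{10d} = 0.56% × √10 = 1.771%.
ES multiplier = φ(z)/(1−α) = 0.103111/0.05 = 2.062.
ES = 1.771% × 2.062 = 3.652%; on $1,000,000: $36,520.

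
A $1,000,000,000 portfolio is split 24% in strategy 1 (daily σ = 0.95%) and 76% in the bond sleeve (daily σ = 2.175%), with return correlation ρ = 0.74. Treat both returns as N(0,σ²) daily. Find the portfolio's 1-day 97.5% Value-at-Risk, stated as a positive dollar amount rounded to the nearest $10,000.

$35,830,000

σ_p² = 0.24²·0.95² + 0.76²·2.175² + 2·0.74·0.24·0.76·0.95·2.175 = 3.3422 (%²).
σ_p = √3.3422 = 1.828%.
At 97.5%, z = 1.960.
VaR = 1.960 × 1.828% = 3.583%; on $1,000,000,000 that is $35,830,000.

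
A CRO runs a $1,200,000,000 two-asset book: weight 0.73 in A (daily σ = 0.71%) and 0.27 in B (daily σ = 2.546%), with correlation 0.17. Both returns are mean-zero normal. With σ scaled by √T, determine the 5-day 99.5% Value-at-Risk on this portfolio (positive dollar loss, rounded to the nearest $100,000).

σ_p = √(0.73²·0.71² + 0.27²·2.546² + 2·0.17·0.73·0.27·0.71·2.546) = 0.929%.
σ_{5d} = 0.929% × √5 = 2.077%.
z(99.5%) = 2.576.
VaR = 2.576 × 2.077% = 5.350%; on $1,200,000,000 that is $64,200,000.

$64,200,000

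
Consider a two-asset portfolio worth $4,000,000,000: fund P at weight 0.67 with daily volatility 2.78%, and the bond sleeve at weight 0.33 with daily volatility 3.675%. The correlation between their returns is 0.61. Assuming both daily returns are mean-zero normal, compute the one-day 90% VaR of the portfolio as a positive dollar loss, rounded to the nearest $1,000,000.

$142,000,000

σ_p² = 0.67²·2.78² + 0.33²·3.675² + 2·0.61·0.67·0.33·2.78·3.675 = 7.6959 (%²).
σ_p = √7.6959 = 2.774%.
At 90%, z = 1.282.
VaR = 1.282 × 2.774% = 3.556%; on $4,000,000,000 that is $142,240,000.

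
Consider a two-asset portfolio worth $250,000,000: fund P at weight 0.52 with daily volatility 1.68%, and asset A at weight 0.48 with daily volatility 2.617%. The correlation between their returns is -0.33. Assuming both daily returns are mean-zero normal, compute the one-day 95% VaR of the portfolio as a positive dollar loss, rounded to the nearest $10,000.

$5,230,000

σ_p² = 0.52²·1.68² + 0.48²·2.617² + 2·-0.33·0.52·0.48·1.68·2.617 = 1.6168 (%²).
σ_p = √1.6168 = 1.272%.
At 95%, z = 1.645.
VaR = 1.645 × 1.272% = 2.092%; on $250,000,000 that is $5,230,000.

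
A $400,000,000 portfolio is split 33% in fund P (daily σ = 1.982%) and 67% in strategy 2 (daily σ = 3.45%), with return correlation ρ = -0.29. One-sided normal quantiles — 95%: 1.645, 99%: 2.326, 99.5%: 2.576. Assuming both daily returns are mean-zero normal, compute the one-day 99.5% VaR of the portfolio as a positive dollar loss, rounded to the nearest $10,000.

σ_p² = 0.33²·1.982² + 0.67²·3.45² + 2·-0.29·0.33·0.67·1.982·3.45 = 4.8939 (%²).
σ_p = √4.8939 = 2.212%.
VaR = 2.576 × 2.212% = 5.698%; on $400,000,000 that is $22,792,000.

$22,790,000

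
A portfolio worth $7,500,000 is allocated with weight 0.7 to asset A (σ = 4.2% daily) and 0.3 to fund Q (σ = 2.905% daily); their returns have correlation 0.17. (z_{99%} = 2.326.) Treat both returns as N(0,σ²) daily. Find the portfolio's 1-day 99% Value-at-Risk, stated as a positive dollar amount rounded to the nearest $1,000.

$559,000

σ_p² = 0.7²·4.2² + 0.3²·2.905² + 2·0.17·0.7·0.3·4.2·2.905 = 10.2743 (%²).
σ_p = √10.2743 = 3.205%.
VaR = 2.326 × 3.205% = 7.455%; on $7,500,000 that is $559,125.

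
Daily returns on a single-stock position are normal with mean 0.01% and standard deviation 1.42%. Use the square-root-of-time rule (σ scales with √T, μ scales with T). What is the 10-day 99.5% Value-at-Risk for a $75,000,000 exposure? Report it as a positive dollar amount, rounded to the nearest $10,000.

$8,600,000

At 99.5%, z = 2.576.
σ_{10d} = 1.42% × √10 = 4.490%; μ_{10d} = 10 × 0.01% = 0.100%.
VaR = −(0.100%) + 2.576 × 4.490% = 11.466%.
On $75,000,000: 0.11466 × $75,000,000 = $8,599,500.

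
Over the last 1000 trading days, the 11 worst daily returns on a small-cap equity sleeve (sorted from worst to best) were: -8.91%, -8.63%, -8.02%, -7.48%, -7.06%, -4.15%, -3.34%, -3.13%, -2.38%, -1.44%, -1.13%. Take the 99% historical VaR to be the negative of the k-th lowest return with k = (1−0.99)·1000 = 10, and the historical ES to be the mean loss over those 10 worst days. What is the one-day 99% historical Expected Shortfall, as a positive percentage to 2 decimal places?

The 10 worst returns sum to -54.54%.
ES = −(-54.54%) / 10 = 5.454% ≈ 5.45%.

5.45%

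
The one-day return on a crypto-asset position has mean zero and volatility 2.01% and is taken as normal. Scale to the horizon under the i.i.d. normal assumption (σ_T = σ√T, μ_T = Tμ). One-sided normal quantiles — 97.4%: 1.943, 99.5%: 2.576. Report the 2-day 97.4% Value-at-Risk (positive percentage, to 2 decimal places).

5.52%

σ_{2d} = 2.01% × √2 = 2.843%.
VaR = 1.943 × 2.843% = 5.524%.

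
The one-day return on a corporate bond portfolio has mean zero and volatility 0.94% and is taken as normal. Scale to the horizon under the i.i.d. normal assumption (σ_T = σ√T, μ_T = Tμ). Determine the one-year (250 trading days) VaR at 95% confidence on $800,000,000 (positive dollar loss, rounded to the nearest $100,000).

$195,600,000

At 95%, z = 1.645.
σ_{250d} = 0.94% × √250 = 14.863%.
VaR = 1.645 × 14.863% = 24.450%.
On $800,000,000: 0.24450 × $800,000,000 = $195,600,000.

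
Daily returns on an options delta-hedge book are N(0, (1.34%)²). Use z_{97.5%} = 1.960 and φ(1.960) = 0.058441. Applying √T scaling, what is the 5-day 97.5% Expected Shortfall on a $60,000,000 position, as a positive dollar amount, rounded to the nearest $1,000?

σ_{5d} = 1.34% × √5 = 2.996%.
ES multiplier = φ(z)/(1−α) = 0.058441/0.025 = 2.338.
ES = 2.996% × 2.338 = 7.005%; on $60,000,000: $4,203,000.

$4,203,000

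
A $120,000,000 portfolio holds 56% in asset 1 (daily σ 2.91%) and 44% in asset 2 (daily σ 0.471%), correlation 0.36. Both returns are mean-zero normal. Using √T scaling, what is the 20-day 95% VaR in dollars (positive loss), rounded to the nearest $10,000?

$15,140,000

σ_p = √(0.56²·2.91² + 0.44²·0.471² + 2·0.36·0.56·0.44·2.91·0.471) = 1.715%.
σ_{20d} = 1.715% × √20 = 7.670%.
z(95%) = 1.645.
VaR = 1.645 × 7.670% = 12.617%; on $120,000,000 that is $15,140,400.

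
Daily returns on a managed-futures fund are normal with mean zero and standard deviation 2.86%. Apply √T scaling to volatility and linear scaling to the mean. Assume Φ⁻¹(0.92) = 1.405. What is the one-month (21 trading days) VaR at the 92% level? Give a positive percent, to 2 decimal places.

18.41%

σ_{21d} = 2.86% × √21 = 13.106%.
VaR = 1.405 × 13.106% = 18.414%.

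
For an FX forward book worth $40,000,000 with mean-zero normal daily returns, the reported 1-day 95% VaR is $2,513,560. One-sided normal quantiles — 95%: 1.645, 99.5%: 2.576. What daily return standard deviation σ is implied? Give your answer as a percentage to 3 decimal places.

3.820%

VaR as a fraction: $2,513,560 / $40,000,000 = 6.284%.
σ = VaR / z = 6.284% / 1.645 = 3.820%.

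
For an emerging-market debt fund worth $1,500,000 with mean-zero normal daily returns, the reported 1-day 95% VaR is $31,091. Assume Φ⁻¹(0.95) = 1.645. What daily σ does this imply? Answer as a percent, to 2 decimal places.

1.26%

VaR as a fraction: $31,091 / $1,500,000 = 2.073%.
σ = VaR / z = 2.073% / 1.645 = 1.260%.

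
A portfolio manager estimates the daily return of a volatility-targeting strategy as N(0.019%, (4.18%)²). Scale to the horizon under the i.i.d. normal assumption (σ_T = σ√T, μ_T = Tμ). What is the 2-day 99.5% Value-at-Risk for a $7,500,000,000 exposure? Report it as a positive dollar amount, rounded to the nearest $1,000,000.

At 99.5%, z = 2.576.
σ_{2d} = 4.18% × √2 = 5.911%; μ_{2d} = 2 × 0.019% = 0.038%.
VaR = −(0.038%) + 2.576 × 5.911% = 15.189%.
On $7,500,000,000: 0.15189 × $7,500,000,000 = $1,139,175,000.

$1,139,000,000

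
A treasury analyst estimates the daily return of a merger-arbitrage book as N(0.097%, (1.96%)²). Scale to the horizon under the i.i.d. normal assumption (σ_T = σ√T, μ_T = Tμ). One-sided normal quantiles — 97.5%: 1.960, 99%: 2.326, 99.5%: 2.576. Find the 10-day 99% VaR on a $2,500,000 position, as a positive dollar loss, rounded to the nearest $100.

σ_{10d} = 1.96% × √10 = 6.198%; μ_{10d} = 10 × 0.097% = 0.970%.
VaR = −(0.970%) + 2.326 × 6.198% = 13.447%.
On $2,500,000: 0.13447 × $2,500,000 = $336,175.

$336,200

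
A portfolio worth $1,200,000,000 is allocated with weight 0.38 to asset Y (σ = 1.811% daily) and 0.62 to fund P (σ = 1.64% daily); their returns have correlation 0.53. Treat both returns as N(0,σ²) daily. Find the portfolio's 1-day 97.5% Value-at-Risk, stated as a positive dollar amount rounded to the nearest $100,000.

σ_p² = 0.38²·1.811² + 0.62²·1.64² + 2·0.53·0.38·0.62·1.811·1.64 = 2.2492 (%²).
σ_p = √2.2492 = 1.500%.
At 97.5%, z = 1.960.
VaR = 1.960 × 1.500% = 2.940%; on $1,200,000,000 that is $35,280,000.

$35,300,000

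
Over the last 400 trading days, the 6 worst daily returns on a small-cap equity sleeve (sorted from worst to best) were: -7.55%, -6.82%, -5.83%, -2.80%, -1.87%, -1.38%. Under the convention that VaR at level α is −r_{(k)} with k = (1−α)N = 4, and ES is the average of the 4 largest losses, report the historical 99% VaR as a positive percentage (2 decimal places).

2.80%

k = 4; the 4th lowest return is -2.80%, so VaR = 2.80%.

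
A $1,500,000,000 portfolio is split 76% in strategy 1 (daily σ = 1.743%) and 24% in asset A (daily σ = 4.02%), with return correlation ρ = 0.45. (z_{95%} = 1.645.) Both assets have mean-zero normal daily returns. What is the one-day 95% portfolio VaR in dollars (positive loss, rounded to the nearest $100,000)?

$48,300,000

σ_p² = 0.76²·1.743² + 0.24²·4.02² + 2·0.45·0.76·0.24·1.743·4.02 = 3.8359 (%²).
σ_p = √3.8359 = 1.959%.
VaR = 1.645 × 1.959% = 3.223%; on $1,500,000,000 that is $48,345,000.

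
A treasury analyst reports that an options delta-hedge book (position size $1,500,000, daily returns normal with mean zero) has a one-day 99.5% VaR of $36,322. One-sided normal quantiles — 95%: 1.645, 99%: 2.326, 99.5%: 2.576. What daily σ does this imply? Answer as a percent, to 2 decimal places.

VaR as a fraction: $36,322 / $1,500,000 = 2.421%.
σ = VaR / z = 2.421% / 2.576 = 0.940%.

0.94%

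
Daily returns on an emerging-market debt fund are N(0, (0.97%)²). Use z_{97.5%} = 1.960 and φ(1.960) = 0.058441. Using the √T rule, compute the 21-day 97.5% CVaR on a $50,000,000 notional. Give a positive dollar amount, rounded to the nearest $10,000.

$5,200,000

σ_{21d} = 0.97% × √21 = 4.445%.
ES multiplier = φ(z)/(1−α) = 0.058441/0.025 = 2.338.
ES = 4.445% × 2.338 = 10.392%; on $50,000,000: $5,196,000.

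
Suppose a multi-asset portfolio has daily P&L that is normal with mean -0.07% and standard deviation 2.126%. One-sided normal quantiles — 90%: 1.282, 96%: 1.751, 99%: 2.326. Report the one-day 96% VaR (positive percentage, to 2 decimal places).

3.79%

VaR = −μ + z·σ = −(-0.07%) + 1.751 × 2.126% = 3.793%.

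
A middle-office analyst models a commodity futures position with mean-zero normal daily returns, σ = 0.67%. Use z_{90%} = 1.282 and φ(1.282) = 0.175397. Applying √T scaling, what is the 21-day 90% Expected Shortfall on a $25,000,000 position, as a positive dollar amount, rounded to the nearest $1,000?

$1,346,000

σ_{21d} = 0.67% × √21 = 3.070%.
ES multiplier = φ(z)/(1−α) = 0.175397/0.1 = 1.754.
ES = 3.070% × 1.754 = 5.385%; on $25,000,000: $1,346,250.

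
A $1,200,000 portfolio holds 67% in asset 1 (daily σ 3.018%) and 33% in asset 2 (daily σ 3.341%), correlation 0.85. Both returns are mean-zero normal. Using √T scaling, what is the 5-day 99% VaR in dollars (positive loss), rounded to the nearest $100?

σ_p = √(0.67²·3.018² + 0.33²·3.341² + 2·0.85·0.67·0.33·3.018·3.341) = 3.016%.
σ_{5d} = 3.016% × √5 = 6.744%.
z(99%) = 2.326.
VaR = 2.326 × 6.744% = 15.687%; on $1,200,000 that is $188,244.

$188,200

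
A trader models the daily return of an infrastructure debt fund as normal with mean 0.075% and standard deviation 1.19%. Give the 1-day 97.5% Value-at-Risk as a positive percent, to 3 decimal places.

2.257%

At 97.5% one-sided, z = 1.960.
VaR = −μ + z·σ = −(0.075%) + 1.960 × 1.19% = 2.257%.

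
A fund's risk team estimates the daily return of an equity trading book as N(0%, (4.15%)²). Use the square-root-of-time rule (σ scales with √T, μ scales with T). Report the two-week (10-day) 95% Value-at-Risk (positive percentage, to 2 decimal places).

21.59%

At 95%, z = 1.645.
σ_{10d} = 4.15% × √10 = 13.123%.
VaR = 1.645 × 13.123% = 21.587%.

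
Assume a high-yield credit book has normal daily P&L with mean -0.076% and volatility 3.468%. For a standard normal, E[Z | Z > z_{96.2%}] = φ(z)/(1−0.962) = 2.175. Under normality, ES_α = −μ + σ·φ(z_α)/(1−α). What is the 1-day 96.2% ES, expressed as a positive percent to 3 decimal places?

ES = −(-0.076%) + 3.468% × 2.175 = 7.619%.

7.619%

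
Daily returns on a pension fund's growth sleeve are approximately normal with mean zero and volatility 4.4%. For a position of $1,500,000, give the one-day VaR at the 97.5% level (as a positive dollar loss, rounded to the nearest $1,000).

At 97.5% one-sided, z = 1.960.
VaR = z·σ = 1.960 × 4.4% = 8.624%.
On $1,500,000: 0.08624 × $1,500,000 = $129,360.

$129,000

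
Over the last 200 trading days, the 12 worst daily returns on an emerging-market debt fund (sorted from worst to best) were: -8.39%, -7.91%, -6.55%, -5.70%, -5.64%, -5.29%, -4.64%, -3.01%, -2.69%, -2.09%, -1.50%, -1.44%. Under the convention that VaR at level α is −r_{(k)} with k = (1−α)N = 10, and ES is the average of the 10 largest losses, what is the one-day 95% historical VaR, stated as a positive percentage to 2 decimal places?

2.09%

k = 10; the 10th lowest return is -2.09%, so VaR = 2.09%.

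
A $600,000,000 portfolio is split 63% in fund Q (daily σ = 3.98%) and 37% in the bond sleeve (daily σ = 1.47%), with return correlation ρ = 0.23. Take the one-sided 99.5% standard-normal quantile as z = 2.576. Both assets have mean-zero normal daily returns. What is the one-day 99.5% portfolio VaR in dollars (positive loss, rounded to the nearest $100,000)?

σ_p² = 0.63²·3.98² + 0.37²·1.47² + 2·0.23·0.63·0.37·3.98·1.47 = 7.2102 (%²).
σ_p = √7.2102 = 2.685%.
VaR = 2.576 × 2.685% = 6.917%; on $600,000,000 that is $41,502,000.

$41,500,000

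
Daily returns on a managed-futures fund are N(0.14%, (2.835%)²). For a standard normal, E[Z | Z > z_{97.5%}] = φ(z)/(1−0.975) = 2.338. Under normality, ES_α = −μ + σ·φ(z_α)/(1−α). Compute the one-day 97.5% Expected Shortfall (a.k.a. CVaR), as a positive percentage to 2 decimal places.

6.49%

ES = −(0.14%) + 2.835% × 2.338 = 6.488%.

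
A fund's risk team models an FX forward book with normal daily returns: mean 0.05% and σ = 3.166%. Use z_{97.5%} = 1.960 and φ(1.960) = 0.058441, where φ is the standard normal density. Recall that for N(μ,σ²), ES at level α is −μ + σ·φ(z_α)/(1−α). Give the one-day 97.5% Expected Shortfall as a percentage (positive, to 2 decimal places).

Tail multiplier: φ(z)/(1−α) = 0.058441 / 0.025 = 2.338.
ES = −(0.05%) + 3.166% × 2.338 = 7.352%.

7.35%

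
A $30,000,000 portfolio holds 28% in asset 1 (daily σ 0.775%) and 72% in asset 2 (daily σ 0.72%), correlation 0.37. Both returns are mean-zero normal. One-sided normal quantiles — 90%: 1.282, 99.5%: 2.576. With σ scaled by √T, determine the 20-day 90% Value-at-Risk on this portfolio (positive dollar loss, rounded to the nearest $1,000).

$1,087,000

σ_p = √(0.28²·0.775² + 0.72²·0.72² + 2·0.37·0.28·0.72·0.775·0.72) = 0.632%.
σ_{20d} = 0.632% × √20 = 2.826%.
VaR = 1.282 × 2.826% = 3.623%; on $30,000,000 that is $1,086,900.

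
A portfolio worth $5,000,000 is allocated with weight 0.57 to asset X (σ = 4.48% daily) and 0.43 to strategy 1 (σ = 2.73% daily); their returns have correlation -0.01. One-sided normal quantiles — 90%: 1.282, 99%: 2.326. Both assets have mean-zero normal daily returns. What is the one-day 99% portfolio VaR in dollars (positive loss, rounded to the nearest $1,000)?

σ_p² = 0.57²·4.48² + 0.43²·2.73² + 2·-0.01·0.57·0.43·4.48·2.73 = 7.8390 (%²).
σ_p = √7.8390 = 2.800%.
VaR = 2.326 × 2.800% = 6.513%; on $5,000,000 that is $325,650.

$326,000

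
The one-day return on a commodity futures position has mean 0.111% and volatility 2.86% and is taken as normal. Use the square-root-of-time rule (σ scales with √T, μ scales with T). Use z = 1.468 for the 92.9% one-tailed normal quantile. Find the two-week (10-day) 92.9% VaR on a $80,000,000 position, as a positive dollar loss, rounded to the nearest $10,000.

$9,730,000

σ_{10d} = 2.86% × √10 = 9.044%; μ_{10d} = 10 × 0.111% = 1.110%.
VaR = −(1.110%) + 1.468 × 9.044% = 12.167%.
On $80,000,000: 0.12167 × $80,000,000 = $9,733,600.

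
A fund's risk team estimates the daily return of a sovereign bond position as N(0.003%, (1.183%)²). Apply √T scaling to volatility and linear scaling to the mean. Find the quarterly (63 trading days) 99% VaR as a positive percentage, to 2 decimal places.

21.65%

At 99%, z = 2.326.
σ_{63d} = 1.183% × √63 = 9.390%; μ_{63d} = 63 × 0.003% = 0.189%.
VaR = −(0.189%) + 2.326 × 9.390% = 21.652%.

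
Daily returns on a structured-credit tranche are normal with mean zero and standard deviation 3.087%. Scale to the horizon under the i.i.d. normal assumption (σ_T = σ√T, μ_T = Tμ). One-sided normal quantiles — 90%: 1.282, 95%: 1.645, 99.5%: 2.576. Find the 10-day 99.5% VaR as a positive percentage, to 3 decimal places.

25.147%

σ_{10d} = 3.087% × √10 = 9.762%.
VaR = 2.576 × 9.762% = 25.147%.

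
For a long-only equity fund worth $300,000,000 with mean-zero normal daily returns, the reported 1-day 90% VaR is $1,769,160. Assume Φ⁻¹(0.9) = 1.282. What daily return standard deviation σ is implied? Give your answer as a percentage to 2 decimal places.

VaR as a fraction: $1,769,160 / $300,000,000 = 0.590%.
σ = VaR / z = 0.590% / 1.282 = 0.460%.

0.46%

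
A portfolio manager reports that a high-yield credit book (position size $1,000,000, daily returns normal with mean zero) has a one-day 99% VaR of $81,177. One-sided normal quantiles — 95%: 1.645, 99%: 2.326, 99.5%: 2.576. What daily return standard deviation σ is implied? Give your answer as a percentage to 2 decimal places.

3.49%

VaR as a fraction: $81,177 / $1,000,000 = 8.118%.
σ = VaR / z = 8.118% / 2.326 = 3.490%.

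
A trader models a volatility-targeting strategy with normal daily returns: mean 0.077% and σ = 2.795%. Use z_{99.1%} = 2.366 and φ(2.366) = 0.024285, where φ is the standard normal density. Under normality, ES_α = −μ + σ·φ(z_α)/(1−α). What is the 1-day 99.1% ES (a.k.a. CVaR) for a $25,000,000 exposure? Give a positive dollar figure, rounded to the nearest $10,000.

$1,870,000

Tail multiplier: φ(z)/(1−α) = 0.024285 / 0.009 = 2.698.
ES = −(0.077%) + 2.795% × 2.698 = 7.464%.
On $25,000,000: 0.07464 × $25,000,000 = $1,866,000.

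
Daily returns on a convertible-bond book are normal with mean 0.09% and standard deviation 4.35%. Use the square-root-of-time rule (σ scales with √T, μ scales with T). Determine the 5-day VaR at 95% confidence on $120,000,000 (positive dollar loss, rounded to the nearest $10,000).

At 95%, z = 1.645.
σ_{5d} = 4.35% × √5 = 9.727%; μ_{5d} = 5 × 0.09% = 0.450%.
VaR = −(0.450%) + 1.645 × 9.727% = 15.551%.
On $120,000,000: 0.15551 × $120,000,000 = $18,661,200.

$18,660,000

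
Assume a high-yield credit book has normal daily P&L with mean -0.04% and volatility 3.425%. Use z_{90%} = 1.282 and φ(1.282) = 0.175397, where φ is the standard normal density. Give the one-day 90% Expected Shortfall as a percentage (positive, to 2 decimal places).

Tail multiplier: φ(z)/(1−α) = 0.175397 / 0.1 = 1.754.
ES = −(-0.04%) + 3.425% × 1.754 = 6.047%.

6.05%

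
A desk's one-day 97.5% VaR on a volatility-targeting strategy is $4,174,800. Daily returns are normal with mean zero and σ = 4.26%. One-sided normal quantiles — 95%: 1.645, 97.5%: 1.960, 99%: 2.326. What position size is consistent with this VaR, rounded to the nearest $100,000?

VaR as a fraction of value: z·σ = 1.960 × 4.26% = 8.3496%.
Position = $4,174,800 / 0.083496 = $50,000,000.

$50,000,000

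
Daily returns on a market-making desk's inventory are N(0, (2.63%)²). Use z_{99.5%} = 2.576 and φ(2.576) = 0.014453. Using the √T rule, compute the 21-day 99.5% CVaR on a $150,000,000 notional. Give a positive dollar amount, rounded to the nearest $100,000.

σ_{21d} = 2.63% × √21 = 12.052%.
ES multiplier = φ(z)/(1−α) = 0.014453/0.005 = 2.891.
ES = 12.052% × 2.891 = 34.842%; on $150,000,000: $52,263,000.

$52,300,000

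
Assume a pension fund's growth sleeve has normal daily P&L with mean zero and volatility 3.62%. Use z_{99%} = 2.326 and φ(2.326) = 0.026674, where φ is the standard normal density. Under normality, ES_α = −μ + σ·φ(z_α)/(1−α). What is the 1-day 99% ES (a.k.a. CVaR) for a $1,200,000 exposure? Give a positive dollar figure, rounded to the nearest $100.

Tail multiplier: φ(z)/(1−α) = 0.026674 / 0.01 = 2.667.
ES = 3.62% × 2.667 = 9.655%.
On $1,200,000: 0.09655 × $1,200,000 = $115,860.

$115,900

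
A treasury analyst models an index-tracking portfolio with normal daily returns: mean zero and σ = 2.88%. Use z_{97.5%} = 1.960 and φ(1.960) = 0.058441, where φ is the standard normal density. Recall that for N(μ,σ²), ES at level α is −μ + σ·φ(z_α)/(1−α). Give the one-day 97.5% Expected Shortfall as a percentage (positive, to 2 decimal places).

6.73%

Tail multiplier: φ(z)/(1−α) = 0.058441 / 0.025 = 2.338.
ES = 2.88% × 2.338 = 6.733%.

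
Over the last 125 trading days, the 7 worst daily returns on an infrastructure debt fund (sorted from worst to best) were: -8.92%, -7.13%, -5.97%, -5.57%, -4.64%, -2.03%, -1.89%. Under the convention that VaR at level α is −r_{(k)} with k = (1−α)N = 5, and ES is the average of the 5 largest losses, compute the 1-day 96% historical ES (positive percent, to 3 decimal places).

6.446%

The 5 worst returns sum to -32.23%.
ES = −(-32.23%) / 5 = 6.446%.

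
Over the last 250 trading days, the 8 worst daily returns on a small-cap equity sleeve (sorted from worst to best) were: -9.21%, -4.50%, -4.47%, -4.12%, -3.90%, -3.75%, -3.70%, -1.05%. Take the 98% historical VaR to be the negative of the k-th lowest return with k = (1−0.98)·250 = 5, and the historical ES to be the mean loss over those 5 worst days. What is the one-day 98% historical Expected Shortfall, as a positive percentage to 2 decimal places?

5.24%

The 5 worst returns sum to -26.20%.
ES = −(-26.20%) / 5 = 5.24%.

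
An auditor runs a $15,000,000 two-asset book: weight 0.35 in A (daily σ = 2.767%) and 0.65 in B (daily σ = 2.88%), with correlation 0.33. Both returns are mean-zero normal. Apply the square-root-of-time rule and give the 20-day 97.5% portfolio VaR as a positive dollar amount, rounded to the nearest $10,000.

$3,120,000

σ_p = √(0.35²·2.767² + 0.65²·2.88² + 2·0.33·0.35·0.65·2.767·2.88) = 2.375%.
σ_{20d} = 2.375% × √20 = 10.621%.
z(97.5%) = 1.960.
VaR = 1.960 × 10.621% = 20.817%; on $15,000,000 that is $3,122,550.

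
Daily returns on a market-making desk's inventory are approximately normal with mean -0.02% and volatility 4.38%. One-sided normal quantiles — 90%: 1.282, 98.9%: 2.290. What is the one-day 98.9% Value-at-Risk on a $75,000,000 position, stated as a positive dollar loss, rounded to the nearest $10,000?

VaR = −μ + z·σ = −(-0.02%) + 2.290 × 4.38% = 10.050%.
On $75,000,000: 0.10050 × $75,000,000 = $7,537,500.

$7,540,000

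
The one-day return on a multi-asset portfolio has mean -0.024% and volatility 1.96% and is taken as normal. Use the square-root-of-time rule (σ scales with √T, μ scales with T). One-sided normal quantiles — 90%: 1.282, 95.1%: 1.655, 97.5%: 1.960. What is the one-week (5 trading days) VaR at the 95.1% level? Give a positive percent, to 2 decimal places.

7.37%

σ_{5d} = 1.96% × √5 = 4.383%; μ_{5d} = 5 × -0.024% = -0.120%.
VaR = −(-0.120%) + 1.655 × 4.383% = 7.374%.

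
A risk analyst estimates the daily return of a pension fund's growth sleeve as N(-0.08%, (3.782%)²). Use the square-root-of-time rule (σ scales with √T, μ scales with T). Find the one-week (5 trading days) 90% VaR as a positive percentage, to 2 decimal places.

11.24%

At 90%, z = 1.282.
σ_{5d} = 3.782% × √5 = 8.457%; μ_{5d} = 5 × -0.08% = -0.400%.
VaR = −(-0.400%) + 1.282 × 8.457% = 11.242%.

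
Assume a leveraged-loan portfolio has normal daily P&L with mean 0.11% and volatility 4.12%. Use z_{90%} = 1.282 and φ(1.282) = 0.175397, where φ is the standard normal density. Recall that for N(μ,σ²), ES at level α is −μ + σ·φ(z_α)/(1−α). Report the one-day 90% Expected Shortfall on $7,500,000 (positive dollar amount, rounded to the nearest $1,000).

$534,000

Tail multiplier: φ(z)/(1−α) = 0.175397 / 0.1 = 1.754.
ES = −(0.11%) + 4.12% × 1.754 = 7.116%.
On $7,500,000: 0.07116 × $7,500,000 = $533,700.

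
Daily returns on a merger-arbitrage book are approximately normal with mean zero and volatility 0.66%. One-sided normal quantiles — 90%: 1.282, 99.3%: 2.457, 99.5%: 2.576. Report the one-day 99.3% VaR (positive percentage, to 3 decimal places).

VaR = z·σ = 2.457 × 0.66% = 1.622%.

1.622%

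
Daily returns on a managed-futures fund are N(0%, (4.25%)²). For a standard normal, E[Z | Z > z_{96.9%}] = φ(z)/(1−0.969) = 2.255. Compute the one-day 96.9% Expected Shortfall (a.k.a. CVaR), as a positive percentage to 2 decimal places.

ES = 4.25% × 2.255 = 9.584%.

9.58%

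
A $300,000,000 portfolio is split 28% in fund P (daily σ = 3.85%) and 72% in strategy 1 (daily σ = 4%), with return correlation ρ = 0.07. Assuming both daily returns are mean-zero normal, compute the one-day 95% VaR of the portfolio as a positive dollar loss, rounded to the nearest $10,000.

$15,520,000

σ_p² = 0.28²·3.85² + 0.72²·4² + 2·0.07·0.28·0.72·3.85·4 = 9.8911 (%²).
σ_p = √9.8911 = 3.145%.
At 95%, z = 1.645.
VaR = 1.645 × 3.145% = 5.174%; on $300,000,000 that is $15,522,000.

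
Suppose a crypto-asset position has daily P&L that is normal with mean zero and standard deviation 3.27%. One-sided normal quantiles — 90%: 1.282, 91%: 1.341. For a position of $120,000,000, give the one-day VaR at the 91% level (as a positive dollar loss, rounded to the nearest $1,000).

$5,262,000

VaR = z·σ = 1.341 × 3.27% = 4.385%.
On $120,000,000: 0.04385 × $120,000,000 = $5,262,000.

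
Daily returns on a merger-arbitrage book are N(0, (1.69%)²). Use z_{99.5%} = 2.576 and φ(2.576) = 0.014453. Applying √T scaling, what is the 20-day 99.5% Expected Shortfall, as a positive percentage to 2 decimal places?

21.85%

σ_{20d} = 1.69% × √20 = 7.558%.
ES multiplier = φ(z)/(1−α) = 0.014453/0.005 = 2.891.
ES = 7.558% × 2.891 = 21.850%.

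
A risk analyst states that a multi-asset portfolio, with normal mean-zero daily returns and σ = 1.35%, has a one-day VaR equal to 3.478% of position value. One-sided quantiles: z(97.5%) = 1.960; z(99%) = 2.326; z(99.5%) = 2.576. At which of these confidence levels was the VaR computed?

Implied z = VaR/σ = 3.478 / 1.35 = 2.576.
This matches z(99.5%) = 2.576.

99.5%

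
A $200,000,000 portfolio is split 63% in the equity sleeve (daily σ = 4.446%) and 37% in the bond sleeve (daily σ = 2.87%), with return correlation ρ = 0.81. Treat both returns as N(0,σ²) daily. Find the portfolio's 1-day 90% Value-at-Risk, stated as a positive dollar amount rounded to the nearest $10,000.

$9,520,000

σ_p² = 0.63²·4.446² + 0.37²·2.87² + 2·0.81·0.63·0.37·4.446·2.87 = 13.7916 (%²).
σ_p = √13.7916 = 3.714%.
At 90%, z = 1.282.
VaR = 1.282 × 3.714% = 4.761%; on $200,000,000 that is $9,522,000.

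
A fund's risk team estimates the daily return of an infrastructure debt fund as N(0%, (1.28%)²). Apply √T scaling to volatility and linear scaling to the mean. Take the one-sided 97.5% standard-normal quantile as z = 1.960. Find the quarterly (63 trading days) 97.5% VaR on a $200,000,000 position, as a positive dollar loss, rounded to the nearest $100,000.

$39,800,000

σ_{63d} = 1.28% × √63 = 10.160%.
VaR = 1.960 × 10.160% = 19.914%.
On $200,000,000: 0.19914 × $200,000,000 = $39,828,000.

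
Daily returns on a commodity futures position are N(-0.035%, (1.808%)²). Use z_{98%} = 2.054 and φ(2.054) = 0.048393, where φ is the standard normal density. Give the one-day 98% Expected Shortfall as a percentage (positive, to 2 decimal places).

4.41%

Tail multiplier: φ(z)/(1−α) = 0.048393 / 0.02 = 2.420.
ES = −(-0.035%) + 1.808% × 2.420 = 4.410%.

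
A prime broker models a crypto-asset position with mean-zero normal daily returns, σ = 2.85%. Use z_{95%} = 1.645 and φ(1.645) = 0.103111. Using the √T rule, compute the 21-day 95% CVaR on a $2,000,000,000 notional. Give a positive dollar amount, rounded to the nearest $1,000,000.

$539,000,000

σ_{21d} = 2.85% × √21 = 13.060%.
ES multiplier = φ(z)/(1−α) = 0.103111/0.05 = 2.062.
ES = 13.060% × 2.062 = 26.930%; on $2,000,000,000: $538,600,000.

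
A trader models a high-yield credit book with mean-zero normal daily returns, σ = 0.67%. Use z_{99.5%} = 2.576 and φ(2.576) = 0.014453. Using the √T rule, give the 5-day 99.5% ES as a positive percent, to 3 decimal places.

4.331%

σ_{5d} = 0.67% × √5 = 1.498%.
ES multiplier = φ(z)/(1−α) = 0.014453/0.005 = 2.891.
ES = 1.498% × 2.891 = 4.331%.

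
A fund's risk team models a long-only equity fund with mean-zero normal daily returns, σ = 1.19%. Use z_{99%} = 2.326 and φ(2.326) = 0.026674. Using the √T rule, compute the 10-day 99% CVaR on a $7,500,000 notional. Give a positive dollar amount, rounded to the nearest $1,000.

$753,000

σ_{10d} = 1.19% × √10 = 3.763%.
ES multiplier = φ(z)/(1−α) = 0.026674/0.01 = 2.667.
ES = 3.763% × 2.667 = 10.036%; on $7,500,000: $752,700.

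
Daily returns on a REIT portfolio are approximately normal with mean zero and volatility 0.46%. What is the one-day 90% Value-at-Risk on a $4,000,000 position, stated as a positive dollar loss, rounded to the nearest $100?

At 90% one-sided, z = 1.282.
VaR = z·σ = 1.282 × 0.46% = 0.590%.
On $4,000,000: 0.00590 × $4,000,000 = $23,600.

$23,600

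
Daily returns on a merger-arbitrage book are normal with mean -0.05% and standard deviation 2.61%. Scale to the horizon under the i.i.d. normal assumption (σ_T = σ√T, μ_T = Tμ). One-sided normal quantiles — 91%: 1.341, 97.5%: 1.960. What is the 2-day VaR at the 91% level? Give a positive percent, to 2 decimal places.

5.05%

σ_{2d} = 2.61% × √2 = 3.691%; μ_{2d} = 2 × -0.05% = -0.100%.
VaR = −(-0.100%) + 1.341 × 3.691% = 5.050%.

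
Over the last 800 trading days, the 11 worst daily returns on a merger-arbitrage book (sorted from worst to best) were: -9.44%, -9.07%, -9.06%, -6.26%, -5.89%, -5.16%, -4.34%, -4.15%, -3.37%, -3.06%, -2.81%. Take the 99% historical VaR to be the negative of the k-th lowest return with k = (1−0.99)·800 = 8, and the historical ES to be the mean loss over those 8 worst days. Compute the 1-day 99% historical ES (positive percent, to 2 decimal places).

The 8 worst returns sum to -53.37%.
ES = −(-53.37%) / 8 = 6.67125% ≈ 6.67%.

6.67%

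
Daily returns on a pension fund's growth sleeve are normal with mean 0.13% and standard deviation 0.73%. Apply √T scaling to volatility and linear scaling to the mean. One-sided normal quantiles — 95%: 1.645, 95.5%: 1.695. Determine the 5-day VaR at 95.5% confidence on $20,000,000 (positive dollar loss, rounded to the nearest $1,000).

σ_{5d} = 0.73% × √5 = 1.632%; μ_{5d} = 5 × 0.13% = 0.650%.
VaR = −(0.650%) + 1.695 × 1.632% = 2.116%.
On $20,000,000: 0.02116 × $20,000,000 = $423,200.

$423,000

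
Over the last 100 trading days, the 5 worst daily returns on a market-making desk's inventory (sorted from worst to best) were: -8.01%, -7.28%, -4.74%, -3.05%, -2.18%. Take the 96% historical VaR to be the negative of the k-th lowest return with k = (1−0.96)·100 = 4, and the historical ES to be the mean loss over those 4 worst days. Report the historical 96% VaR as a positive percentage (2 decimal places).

k = 4; the 4th lowest return is -3.05%, so VaR = 3.05%.

3.05%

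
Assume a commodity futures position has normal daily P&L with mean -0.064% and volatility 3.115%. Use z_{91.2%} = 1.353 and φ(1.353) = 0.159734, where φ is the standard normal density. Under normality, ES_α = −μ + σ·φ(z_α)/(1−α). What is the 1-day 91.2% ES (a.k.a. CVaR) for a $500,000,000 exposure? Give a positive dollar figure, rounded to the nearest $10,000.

$28,590,000

Tail multiplier: φ(z)/(1−α) = 0.159734 / 0.088 = 1.815.
ES = −(-0.064%) + 3.115% × 1.815 = 5.718%.
On $500,000,000: 0.05718 × $500,000,000 = $28,590,000.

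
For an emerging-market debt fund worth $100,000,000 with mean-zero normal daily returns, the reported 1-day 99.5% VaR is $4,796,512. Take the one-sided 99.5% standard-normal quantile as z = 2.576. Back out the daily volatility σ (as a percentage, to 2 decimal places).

VaR as a fraction: $4,796,512 / $100,000,000 = 4.797%.
σ = VaR / z = 4.797% / 2.576 = 1.862%.

1.86%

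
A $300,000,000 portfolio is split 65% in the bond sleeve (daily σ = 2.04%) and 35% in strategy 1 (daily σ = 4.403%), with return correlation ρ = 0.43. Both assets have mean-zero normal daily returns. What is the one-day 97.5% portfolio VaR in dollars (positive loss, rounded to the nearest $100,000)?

σ_p² = 0.65²·2.04² + 0.35²·4.403² + 2·0.43·0.65·0.35·2.04·4.403 = 5.8905 (%²).
σ_p = √5.8905 = 2.427%.
At 97.5%, z = 1.960.
VaR = 1.960 × 2.427% = 4.757%; on $300,000,000 that is $14,271,000.

$14,300,000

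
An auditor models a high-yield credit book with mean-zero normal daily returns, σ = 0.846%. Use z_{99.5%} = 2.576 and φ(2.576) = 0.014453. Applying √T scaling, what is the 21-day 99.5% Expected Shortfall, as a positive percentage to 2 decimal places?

σ_{21d} = 0.846% × √21 = 3.877%.
ES multiplier = φ(z)/(1−α) = 0.014453/0.005 = 2.891.
ES = 3.877% × 2.891 = 11.208%.

11.21%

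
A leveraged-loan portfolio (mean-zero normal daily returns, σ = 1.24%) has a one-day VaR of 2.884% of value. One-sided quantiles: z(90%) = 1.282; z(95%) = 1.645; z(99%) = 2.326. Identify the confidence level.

Implied z = VaR/σ = 2.884 / 1.24 = 2.326.
This matches z(99%) = 2.326.

99%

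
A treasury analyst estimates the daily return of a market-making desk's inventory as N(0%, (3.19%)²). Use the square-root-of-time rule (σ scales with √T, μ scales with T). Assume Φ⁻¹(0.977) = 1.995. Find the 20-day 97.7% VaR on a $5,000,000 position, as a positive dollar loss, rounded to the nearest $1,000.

σ_{20d} = 3.19% × √20 = 14.266%.
VaR = 1.995 × 14.266% = 28.461%.
On $5,000,000: 0.28461 × $5,000,000 = $1,423,050.

$1,423,000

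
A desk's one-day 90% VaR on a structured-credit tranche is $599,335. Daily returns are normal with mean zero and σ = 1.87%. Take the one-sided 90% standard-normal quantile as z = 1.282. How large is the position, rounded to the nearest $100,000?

$25,000,000

VaR as a fraction of value: z·σ = 1.282 × 1.87% = 2.39734%.
Position = $599,335 / 0.0239734 = $25,000,000.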